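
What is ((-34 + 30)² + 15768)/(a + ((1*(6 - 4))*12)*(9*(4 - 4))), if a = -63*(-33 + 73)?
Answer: -1973/315 ≈ -6.2635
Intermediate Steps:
a = -2520 (a = -63*40 = -2520)
((-34 + 30)² + 15768)/(a + ((1*(6 - 4))*12)*(9*(4 - 4))) = ((-34 + 30)² + 15768)/(-2520 + ((1*(6 - 4))*12)*(9*(4 - 4))) = ((-4)² + 15768)/(-2520 + ((1*2)*12)*(9*0)) = (16 + 15768)/(-2520 + (2*12)*0) = 15784/(-2520 + 24*0) = 15784/(-2520 + 0) = 15784/(-2520) = 15784*(-1/2520) = -1973/315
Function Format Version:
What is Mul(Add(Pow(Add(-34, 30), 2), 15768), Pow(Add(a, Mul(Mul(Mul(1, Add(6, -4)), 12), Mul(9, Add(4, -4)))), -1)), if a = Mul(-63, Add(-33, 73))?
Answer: Rational(-1973, 315) ≈ -6.2635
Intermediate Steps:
a = -2520 (a = Mul(-63, 40) = -2520)
Mul(Add(Pow(Add(-34, 30), 2), 15768), Pow(Add(a, Mul(Mul(Mul(1, Add(6, -4)), 12), Mul(9, Add(4, -4)))), -1)) = Mul(Add(Pow(Add(-34, 30), 2), 15768), Pow(Add(-2520, Mul(Mul(Mul(1, Add(6, -4)), 12), Mul(9, Add(4, -4)))), -1)) = Mul(Add(Pow(-4, 2), 15768), Pow(Add(-2520, Mul(Mul(Mul(1, 2), 12), Mul(9, 0))), -1)) = Mul(Add(16, 15768), Pow(Add(-2520, Mul(Mul(2, 12), 0)), -1)) = Mul(15784, Pow(Add(-2520, Mul(24, 0)), -1)) = Mul(15784, Pow(Add(-2520, 0), -1)) = Mul(15784, Pow(-2520, -1)) = Mul(15784, Rational(-1, 2520)) = Rational(-1973, 315)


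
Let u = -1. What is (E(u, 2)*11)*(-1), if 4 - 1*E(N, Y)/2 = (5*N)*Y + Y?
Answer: -264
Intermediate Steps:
E(N, Y) = 8 - 2*Y - 10*N*Y (E(N, Y) = 8 - 2*((5*N)*Y + Y) = 8 - 2*(5*N*Y + Y) = 8 - 2*(Y + 5*N*Y) = 8 + (-2*Y - 10*N*Y) = 8 - 2*Y - 10*N*Y)
(E(u, 2)*11)*(-1) = ((8 - 2*2 - 10*(-1)*2)*11)*(-1) = ((8 - 4 + 20)*11)*(-1) = (24*11)*(-1) = 264*(-1) = -264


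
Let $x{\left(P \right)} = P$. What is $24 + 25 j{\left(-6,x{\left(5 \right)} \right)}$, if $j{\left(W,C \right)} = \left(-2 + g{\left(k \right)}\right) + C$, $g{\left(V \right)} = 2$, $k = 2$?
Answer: $149$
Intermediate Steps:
$j{\left(W,C \right)} = C$ ($j{\left(W,C \right)} = \left(-2 + 2\right) + C = 0 + C = C$)
$24 + 25 j{\left(-6,x{\left(5 \right)} \right)} = 24 + 25 \cdot 5 = 24 + 125 = 149$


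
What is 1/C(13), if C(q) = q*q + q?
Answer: 1/182 ≈ 0.0054945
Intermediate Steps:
C(q) = q + q**2 (C(q) = q**2 + q = q + q**2)
1/C(13) = 1/(13*(1 + 13)) = 1/(13*14) = 1/182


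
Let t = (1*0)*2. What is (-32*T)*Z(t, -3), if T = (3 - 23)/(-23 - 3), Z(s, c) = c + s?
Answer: 960/13 ≈ 73.846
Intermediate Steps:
t = 0 (t = 0*2 = 0)
T = 10/13 (T = -20/(-26) = -20*(-1/26) = 10/13 ≈ 0.76923)
(-32*T)*Z(t, -3) = (-32*10/13)*(-3 + 0) = -320/13*(-3) = 960/13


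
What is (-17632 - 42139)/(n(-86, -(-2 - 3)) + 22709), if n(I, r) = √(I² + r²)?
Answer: -1357339639/515691260 + 59771*√7421/515691260 ≈ -2.6221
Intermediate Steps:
(-17632 - 42139)/(n(-86, -(-2 - 3)) + 22709) = (-17632 - 42139)/(√((-86)² + (-(-2 - 3))²) + 22709) = -59771/(√(7396 + (-1*(-5))²) + 22709) = -59771/(√(7396 + 5²) + 22709) = -59771/(√(7396 + 25) + 22709) = -59771/(√7421 + 22709) = -59771/(22709 + √7421)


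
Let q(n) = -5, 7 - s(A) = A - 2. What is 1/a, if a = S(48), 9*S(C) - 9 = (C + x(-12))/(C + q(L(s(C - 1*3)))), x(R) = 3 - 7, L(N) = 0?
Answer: 387/431 ≈ 0.89791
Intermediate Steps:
s(A) = 9 - A (s(A) = 7 - (A - 2) = 7 - (-2 + A) = 7 + (2 - A) = 9 - A)
x(R) = -4
S(C) = 1 + (-4 + C)/(9*(-5 + C)) (S(C) = 1 + ((C - 4)/(C - 5))/9 = 1 + ((-4 + C)/(-5 + C))/9 = 1 + (-4 + C)/(9*(-5 + C)))
a = 431/387 (a = (-49 + 10*48)/(9*(-5 + 48)) = (⅑)*(-49 + 480)/43 = (⅑)*(1/43)*431 = 431/387 ≈ 1.1137)
1/a = 1/(431/387) = 387/431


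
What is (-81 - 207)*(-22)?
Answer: 6336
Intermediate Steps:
(-81 - 207)*(-22) = -288*(-22) = 6336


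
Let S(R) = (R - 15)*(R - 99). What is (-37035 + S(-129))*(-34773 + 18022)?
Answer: 70404453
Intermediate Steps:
S(R) = (-99 + R)*(-15 + R) (S(R) = (-15 + R)*(-99 + R) = (-99 + R)*(-15 + R))
(-37035 + S(-129))*(-34773 + 18022) = (-37035 + (1485 + (-129)² - 114*(-129)))*(-34773 + 18022) = (-37035 + (1485 + 16641 + 14706))*(-16751) = (-37035 + 32832)*(-16751) = -4203*(-16751) = 70404453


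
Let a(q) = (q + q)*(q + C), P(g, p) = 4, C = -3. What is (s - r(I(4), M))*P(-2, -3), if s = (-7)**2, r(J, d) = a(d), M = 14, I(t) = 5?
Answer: -1036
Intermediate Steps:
a(q) = 2*q*(-3 + q) (a(q) = (q + q)*(q - 3) = (2*q)*(-3 + q) = 2*q*(-3 + q))
r(J, d) = 2*d*(-3 + d)
s = 49
(s - r(I(4), M))*P(-2, -3) = (49 - 2*14*(-3 + 14))*4 = (49 - 2*14*11)*4 = (49 - 1*308)*4 = (49 - 308)*4 = -259*4 = -1036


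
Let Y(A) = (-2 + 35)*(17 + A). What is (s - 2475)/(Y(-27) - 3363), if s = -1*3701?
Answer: 6176/3693 ≈ 1.6724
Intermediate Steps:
s = -3701
Y(A) = 561 + 33*A (Y(A) = 33*(17 + A) = 561 + 33*A)
(s - 2475)/(Y(-27) - 3363) = (-3701 - 2475)/((561 + 33*(-27)) - 3363) = -6176/((561 - 891) - 3363) = -6176/(-330 - 3363) = -6176/(-3693) = -6176*(-1/3693) = 6176/3693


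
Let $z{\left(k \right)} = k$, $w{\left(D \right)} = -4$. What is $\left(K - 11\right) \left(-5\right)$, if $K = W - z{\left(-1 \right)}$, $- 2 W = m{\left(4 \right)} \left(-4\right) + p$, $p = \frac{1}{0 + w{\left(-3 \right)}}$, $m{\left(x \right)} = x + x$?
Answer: $- \frac{245}{8} \approx -30.625$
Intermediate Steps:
$m{\left(x \right)} = 2 x$
$p = - \frac{1}{4}$ ($p = \frac{1}{0 - 4} = \frac{1}{-4} = - \frac{1}{4} \approx -0.25$)
$W = \frac{129}{8}$ ($W = - \frac{2 \cdot 4 \left(-4\right) - \frac{1}{4}}{2} = - \frac{8 \left(-4\right) - \frac{1}{4}}{2} = - \frac{-32 - \frac{1}{4}}{2} = \left(- \frac{1}{2}\right) \left(- \frac{129}{4}\right) = \frac{129}{8} \approx 16.125$)
$K = \frac{137}{8}$ ($K = \frac{129}{8} - -1 = \frac{129}{8} + 1 = \frac{137}{8} \approx 17.125$)
$\left(K - 11\right) \left(-5\right) = \left(\frac{137}{8} - 11\right) \left(-5\right) = \frac{49}{8} \left(-5\right) = - \frac{245}{8}$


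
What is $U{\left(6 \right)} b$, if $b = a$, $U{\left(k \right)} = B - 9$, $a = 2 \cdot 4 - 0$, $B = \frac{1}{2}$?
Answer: $-68$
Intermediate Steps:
$B = \frac{1}{2} \approx 0.5$
$a = 8$ ($a = 8 + 0 = 8$)
$U{\left(k \right)} = - \frac{17}{2}$ ($U{\left(k \right)} = \frac{1}{2} - 9 = - \frac{17}{2}$)
$b = 8$
$U{\left(6 \right)} b = \left(- \frac{17}{2}\right) 8 = -68$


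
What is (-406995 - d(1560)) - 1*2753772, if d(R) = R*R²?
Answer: -3799576767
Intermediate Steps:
d(R) = R³
(-406995 - d(1560)) - 1*2753772 = (-406995 - 1*1560³) - 1*2753772 = (-406995 - 1*3796416000) - 2753772 = (-406995 - 3796416000) - 2753772 = -3796822995 - 2753772 = -3799576767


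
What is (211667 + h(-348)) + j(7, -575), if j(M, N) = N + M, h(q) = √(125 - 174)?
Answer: 211099 + 7*I ≈ 2.111e+5 + 7.0*I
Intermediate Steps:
h(q) = 7*I (h(q) = √(-49) = 7*I)
j(M, N) = M + N
(211667 + h(-348)) + j(7, -575) = (211667 + 7*I) + (7 - 575) = (211667 + 7*I) - 568 = 211099 + 7*I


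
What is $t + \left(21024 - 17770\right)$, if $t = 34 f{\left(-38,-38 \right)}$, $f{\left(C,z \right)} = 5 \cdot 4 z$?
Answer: $-22586$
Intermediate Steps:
$f{\left(C,z \right)} = 20 z$
$t = -25840$ ($t = 34 \cdot 20 \left(-38\right) = 34 \left(-760\right) = -25840$)
$t + \left(21024 - 17770\right) = -25840 + \left(21024 - 17770\right) = -25840 + 3254 = -22586$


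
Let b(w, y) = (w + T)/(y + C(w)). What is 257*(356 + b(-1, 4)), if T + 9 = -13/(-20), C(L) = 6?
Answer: 18250341/200 ≈ 91252.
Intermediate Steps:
T = -167/20 (T = -9 - 13/(-20) = -9 - 13*(-1/20) = -9 + 13/20 = -167/20 ≈ -8.3500)
b(w, y) = (-167/20 + w)/(6 + y) (b(w, y) = (w - 167/20)/(y + 6) = (-167/20 + w)/(6 + y))
257*(356 + b(-1, 4)) = 257*(356 + (-167/20 - 1)/(6 + 4)) = 257*(356 - 187/20/10) = 257*(356 + (⅒)*(-187/20)) = 257*(356 - 187/200) = 257*(71013/200) = 18250341/200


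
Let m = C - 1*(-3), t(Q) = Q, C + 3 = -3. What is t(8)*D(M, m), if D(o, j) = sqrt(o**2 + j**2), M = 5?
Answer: 8*sqrt(34) ≈ 46.648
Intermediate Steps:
C = -6 (C = -3 - 3 = -6)
m = -3 (m = -6 - 1*(-3) = -6 + 3 = -3)
D(o, j) = sqrt(j**2 + o**2)
t(8)*D(M, m) = 8*sqrt((-3)**2 + 5**2) = 8*sqrt(9 + 25) = 8*sqrt(34)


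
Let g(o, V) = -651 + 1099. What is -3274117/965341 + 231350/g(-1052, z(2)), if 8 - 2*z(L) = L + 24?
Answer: 15847488281/30890912 ≈ 513.01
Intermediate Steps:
z(L) = -8 - L/2 (z(L) = 4 - (L + 24)/2 = 4 - (24 + L)/2 = 4 + (-12 - L/2) = -8 - L/2)
g(o, V) = 448
-3274117/965341 + 231350/g(-1052, z(2)) = -3274117/965341 + 231350/448 = -3274117*1/965341 + 231350*(1/448) = -3274117/965341 + 16525/32 = 15847488281/30890912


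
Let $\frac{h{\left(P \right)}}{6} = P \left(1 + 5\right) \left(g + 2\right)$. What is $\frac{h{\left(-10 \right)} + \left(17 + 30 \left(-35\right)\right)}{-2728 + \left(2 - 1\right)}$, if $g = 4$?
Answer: $\frac{3193}{2727} \approx 1.1709$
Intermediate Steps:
$h{\left(P \right)} = 216 P$ ($h{\left(P \right)} = 6 P \left(1 + 5\right) \left(4 + 2\right) = 6 P 6 \cdot 6 = 6 P 36 = 6 \cdot 36 P = 216 P$)
$\frac{h{\left(-10 \right)} + \left(17 + 30 \left(-35\right)\right)}{-2728 + \left(2 - 1\right)} = \frac{216 \left(-10\right) + \left(17 + 30 \left(-35\right)\right)}{-2728 + \left(2 - 1\right)} = \frac{-2160 + \left(17 - 1050\right)}{-2728 + \left(2 - 1\right)} = \frac{-2160 - 1033}{-2728 + 1} = - \frac{3193}{-2727} = \left(-3193\right) \left(- \frac{1}{2727}\right) = \frac{3193}{2727}$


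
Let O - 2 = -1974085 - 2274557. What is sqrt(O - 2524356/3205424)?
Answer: I*sqrt(682088941799568931)/400678 ≈ 2061.2*I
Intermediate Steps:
O = -4248640 (O = 2 + (-1974085 - 2274557) = 2 - 4248642 = -4248640)
sqrt(O - 2524356/3205424) = sqrt(-4248640 - 2524356/3205424) = sqrt(-4248640 - 2524356*1/3205424) = sqrt(-4248640 - 631089/801356) = sqrt(-3404673786929/801356) = I*sqrt(682088941799568931)/400678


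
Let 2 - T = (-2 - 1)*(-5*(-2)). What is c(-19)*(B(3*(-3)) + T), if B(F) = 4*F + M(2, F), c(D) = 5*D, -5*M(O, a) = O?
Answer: 418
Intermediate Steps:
M(O, a) = -O/5
B(F) = -⅖ + 4*F (B(F) = 4*F - ⅕*2 = 4*F - ⅖ = -⅖ + 4*F)
T = 32 (T = 2 - (-2 - 1)*(-5*(-2)) = 2 - (-3)*10 = 2 - 1*(-30) = 2 + 30 = 32)
c(-19)*(B(3*(-3)) + T) = (5*(-19))*((-⅖ + 4*(3*(-3))) + 32) = -95*((-⅖ + 4*(-9)) + 32) = -95*((-⅖ - 36) + 32) = -95*(-182/5 + 32) = -95*(-22/5) = 418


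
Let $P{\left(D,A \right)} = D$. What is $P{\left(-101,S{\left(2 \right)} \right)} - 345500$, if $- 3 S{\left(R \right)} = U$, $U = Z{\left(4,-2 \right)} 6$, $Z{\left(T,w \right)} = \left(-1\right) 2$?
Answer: $-345601$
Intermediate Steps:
$Z{\left(T,w \right)} = -2$
$U = -12$ ($U = \left(-2\right) 6 = -12$)
$S{\left(R \right)} = 4$ ($S{\left(R \right)} = \left(- \frac{1}{3}\right) \left(-12\right) = 4$)
$P{\left(-101,S{\left(2 \right)} \right)} - 345500 = -101 - 345500 = -345601$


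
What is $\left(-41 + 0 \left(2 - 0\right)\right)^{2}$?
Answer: $1681$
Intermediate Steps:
$\left(-41 + 0 \left(2 - 0\right)\right)^{2} = \left(-41 + 0 \left(2 + 0\right)\right)^{2} = \left(-41 + 0 \cdot 2\right)^{2} = \left(-41 + 0\right)^{2} = \left(-41\right)^{2} = 1681$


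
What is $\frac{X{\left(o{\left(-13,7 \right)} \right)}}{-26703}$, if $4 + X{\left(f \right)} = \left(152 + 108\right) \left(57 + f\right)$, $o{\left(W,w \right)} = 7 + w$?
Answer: $- \frac{6152}{8901} \approx -0.69116$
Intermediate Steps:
$X{\left(f \right)} = 14816 + 260 f$ ($X{\left(f \right)} = -4 + \left(152 + 108\right) \left(57 + f\right) = -4 + 260 \left(57 + f\right) = -4 + \left(14820 + 260 f\right) = 14816 + 260 f$)
$\frac{X{\left(o{\left(-13,7 \right)} \right)}}{-26703} = \frac{14816 + 260 \left(7 + 7\right)}{-26703} = \left(14816 + 260 \cdot 14\right) \left(- \frac{1}{26703}\right) = \left(14816 + 3640\right) \left(- \frac{1}{26703}\right) = 18456 \left(- \frac{1}{26703}\right) = - \frac{6152}{8901}$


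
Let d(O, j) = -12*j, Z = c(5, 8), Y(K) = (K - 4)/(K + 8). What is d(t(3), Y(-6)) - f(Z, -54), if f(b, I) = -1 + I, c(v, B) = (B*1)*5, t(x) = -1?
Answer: 115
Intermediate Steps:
c(v, B) = 5*B (c(v, B) = B*5 = 5*B)
Y(K) = (-4 + K)/(8 + K)
Z = 40 (Z = 5*8 = 40)
d(t(3), Y(-6)) - f(Z, -54) = -12*(-4 - 6)/(8 - 6) - (-1 - 54) = -12*(-10)/2 - 1*(-55) = -6*(-10) + 55 = -12*(-5) + 55 = 60 + 55 = 115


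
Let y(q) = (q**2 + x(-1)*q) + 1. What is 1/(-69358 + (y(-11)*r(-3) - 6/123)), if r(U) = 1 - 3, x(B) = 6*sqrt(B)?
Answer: -3250029/226209490600 - 18491*I/678628471800 ≈ -1.4367e-5 - 2.7248e-8*I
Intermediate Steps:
y(q) = 1 + q**2 + 6*I*q (y(q) = (q**2 + (6*sqrt(-1))*q) + 1 = (q**2 + (6*I)*q) + 1 = (q**2 + 6*I*q) + 1 = 1 + q**2 + 6*I*q)
r(U) = -2
1/(-69358 + (y(-11)*r(-3) - 6/123)) = 1/(-69358 + ((1 + (-11)**2 + 6*I*(-11))*(-2) - 6/123)) = 1/(-69358 + ((1 + 121 - 66*I)*(-2) - 6*1/123)) = 1/(-69358 + ((122 - 66*I)*(-2) - 2/41)) = 1/(-69358 + ((-244 + 132*I) - 2/41)) = 1/(-69358 + (-10006/41 + 132*I)) = 1/(-2853684/41 + 132*I) = 1681*(-2853684/41 - 132*I)/8143541661600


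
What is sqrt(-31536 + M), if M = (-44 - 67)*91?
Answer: I*sqrt(41637) ≈ 204.05*I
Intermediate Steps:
M = -10101 (M = -111*91 = -10101)
sqrt(-31536 + M) = sqrt(-31536 - 10101) = sqrt(-41637) = I*sqrt(41637)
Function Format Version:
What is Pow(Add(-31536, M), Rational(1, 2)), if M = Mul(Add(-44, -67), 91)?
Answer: Mul(I, Pow(41637, Rational(1, 2))) ≈ Mul(204.05, I)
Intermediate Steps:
M = -10101 (M = Mul(-111, 91) = -10101)
Pow(Add(-31536, M), Rational(1, 2)) = Pow(Add(-31536, -10101), Rational(1, 2)) = Pow(-41637, Rational(1, 2)) = Mul(I, Pow(41637, Rational(1, 2)))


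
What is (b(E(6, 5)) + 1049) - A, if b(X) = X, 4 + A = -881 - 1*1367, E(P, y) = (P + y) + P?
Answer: 3318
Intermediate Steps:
E(P, y) = y + 2*P
A = -2252 (A = -4 + (-881 - 1*1367) = -4 + (-881 - 1367) = -4 - 2248 = -2252)
(b(E(6, 5)) + 1049) - A = ((5 + 2*6) + 1049) - 1*(-2252) = ((5 + 12) + 1049) + 2252 = (17 + 1049) + 2252 = 1066 + 2252 = 3318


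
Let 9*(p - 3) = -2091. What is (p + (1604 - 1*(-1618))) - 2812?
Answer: 542/3 ≈ 180.67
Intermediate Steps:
p = -688/3 (p = 3 + (⅑)*(-2091) = 3 - 697/3 = -688/3 ≈ -229.33)
(p + (1604 - 1*(-1618))) - 2812 = (-688/3 + (1604 - 1*(-1618))) - 2812 = (-688/3 + (1604 + 1618)) - 2812 = (-688/3 + 3222) - 2812 = 8978/3 - 2812 = 542/3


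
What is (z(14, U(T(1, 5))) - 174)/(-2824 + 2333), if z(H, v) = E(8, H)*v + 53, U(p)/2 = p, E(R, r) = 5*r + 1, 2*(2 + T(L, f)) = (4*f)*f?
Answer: -6695/491 ≈ -13.635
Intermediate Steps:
T(L, f) = -2 + 2*f² (T(L, f) = -2 + ((4*f)*f)/2 = -2 + (4*f²)/2 = -2 + 2*f²)
E(R, r) = 1 + 5*r
U(p) = 2*p
z(H, v) = 53 + v*(1 + 5*H) (z(H, v) = (1 + 5*H)*v + 53 = v*(1 + 5*H) + 53 = 53 + v*(1 + 5*H))
(z(14, U(T(1, 5))) - 174)/(-2824 + 2333) = ((53 + (2*(-2 + 2*5²))*(1 + 5*14)) - 174)/(-2824 + 2333) = ((53 + (2*(-2 + 2*25))*(1 + 70)) - 174)/(-491) = ((53 + (2*(-2 + 50))*71) - 174)*(-1/491) = ((53 + (2*48)*71) - 174)*(-1/491) = ((53 + 96*71) - 174)*(-1/491) = ((53 + 6816) - 174)*(-1/491) = (6869 - 174)*(-1/491) = 6695*(-1/491) = -6695/491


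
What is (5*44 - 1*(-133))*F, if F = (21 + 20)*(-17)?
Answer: -246041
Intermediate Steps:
F = -697 (F = 41*(-17) = -697)
(5*44 - 1*(-133))*F = (5*44 - 1*(-133))*(-697) = (220 + 133)*(-697) = 353*(-697) = -246041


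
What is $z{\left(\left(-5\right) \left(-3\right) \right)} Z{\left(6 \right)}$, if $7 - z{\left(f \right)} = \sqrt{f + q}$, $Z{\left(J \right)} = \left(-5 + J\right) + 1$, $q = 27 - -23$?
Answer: $14 - 2 \sqrt{65} \approx -2.1245$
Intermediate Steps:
$q = 50$ ($q = 27 + 23 = 50$)
$Z{\left(J \right)} = -4 + J$
$z{\left(f \right)} = 7 - \sqrt{50 + f}$ ($z{\left(f \right)} = 7 - \sqrt{f + 50} = 7 - \sqrt{50 + f}$)
$z{\left(\left(-5\right) \left(-3\right) \right)} Z{\left(6 \right)} = \left(7 - \sqrt{50 - -15}\right) \left(-4 + 6\right) = \left(7 - \sqrt{50 + 15}\right) 2 = \left(7 - \sqrt{65}\right) 2 = 14 - 2 \sqrt{65}$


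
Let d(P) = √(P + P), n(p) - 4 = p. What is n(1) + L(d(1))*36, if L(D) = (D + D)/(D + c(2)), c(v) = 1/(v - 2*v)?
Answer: 611/7 + 144*√2/7 ≈ 116.38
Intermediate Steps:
n(p) = 4 + p
c(v) = -1/v (c(v) = 1/(-v) = -1/v)
d(P) = √2*√P (d(P) = √(2*P) = √2*√P)
L(D) = 2*D/(-½ + D) (L(D) = (D + D)/(D - 1/2) = (2*D)/(D - 1*½) = (2*D)/(D - ½) = (2*D)/(-½ + D) = 2*D/(-½ + D))
n(1) + L(d(1))*36 = (4 + 1) + (4*(√2*√1)/(-1 + 2*(√2*√1)))*36 = 5 + (4*(√2*1)/(-1 + 2*(√2*1)))*36 = 5 + (4*√2/(-1 + 2*√2))*36 = 5 + 144*√2/(-1 + 2*√2)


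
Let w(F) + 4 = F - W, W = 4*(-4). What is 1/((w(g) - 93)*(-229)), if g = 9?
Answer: 1/16488 ≈ 6.0650e-5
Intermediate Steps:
W = -16
w(F) = 12 + F (w(F) = -4 + (F - 1*(-16)) = -4 + (F + 16) = -4 + (16 + F) = 12 + F)
1/((w(g) - 93)*(-229)) = 1/(((12 + 9) - 93)*(-229)) = 1/((21 - 93)*(-229)) = 1/(-72*(-229)) = 1/16488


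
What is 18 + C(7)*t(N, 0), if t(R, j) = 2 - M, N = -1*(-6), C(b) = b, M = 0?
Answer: 32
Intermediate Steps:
N = 6
t(R, j) = 2 (t(R, j) = 2 - 1*0 = 2 + 0 = 2)
18 + C(7)*t(N, 0) = 18 + 7*2 = 18 + 14 = 32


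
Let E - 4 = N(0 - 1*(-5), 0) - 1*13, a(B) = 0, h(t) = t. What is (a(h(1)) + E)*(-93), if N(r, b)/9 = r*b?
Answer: 837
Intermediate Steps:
N(r, b) = 9*b*r (N(r, b) = 9*(r*b) = 9*(b*r) = 9*b*r)
E = -9 (E = 4 + (9*0*(0 - 1*(-5)) - 1*13) = 4 + (9*0*(0 + 5) - 13) = 4 + (9*0*5 - 13) = 4 + (0 - 13) = 4 - 13 = -9)
(a(h(1)) + E)*(-93) = (0 - 9)*(-93) = -9*(-93) = 837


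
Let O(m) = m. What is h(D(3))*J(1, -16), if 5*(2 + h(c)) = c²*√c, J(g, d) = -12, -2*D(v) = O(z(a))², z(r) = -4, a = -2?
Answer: 24 - 1536*I*√2/5 ≈ 24.0 - 434.45*I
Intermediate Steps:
D(v) = -8 (D(v) = -½*(-4)² = -½*16 = -8)
h(c) = -2 + c^(5/2)/5 (h(c) = -2 + (c²*√c)/5 = -2 + c^(5/2)/5)
h(D(3))*J(1, -16) = (-2 + (-8)^(5/2)/5)*(-12) = (-2 + (128*I*√2)/5)*(-12) = (-2 + 128*I*√2/5)*(-12) = 24 - 1536*I*√2/5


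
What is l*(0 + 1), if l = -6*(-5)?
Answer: 30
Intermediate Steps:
l = 30
l*(0 + 1) = 30*(0 + 1) = 30*1 = 30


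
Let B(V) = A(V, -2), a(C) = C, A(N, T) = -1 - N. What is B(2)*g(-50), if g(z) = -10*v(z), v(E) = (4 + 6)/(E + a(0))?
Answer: -6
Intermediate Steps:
B(V) = -1 - V
v(E) = 10/E (v(E) = (4 + 6)/(E + 0) = 10/E)
g(z) = -100/z
B(2)*g(-50) = (-1 - 1*2)*(-100/(-50)) = (-1 - 2)*(-100*(-1/50)) = -3*2 = -6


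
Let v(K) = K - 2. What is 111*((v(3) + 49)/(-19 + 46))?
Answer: 1850/9 ≈ 205.56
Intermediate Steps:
v(K) = -2 + K
111*((v(3) + 49)/(-19 + 46)) = 111*(((-2 + 3) + 49)/(-19 + 46)) = 111*((1 + 49)/27) = 111*(50*(1/27)) = 111*(50/27) = 1850/9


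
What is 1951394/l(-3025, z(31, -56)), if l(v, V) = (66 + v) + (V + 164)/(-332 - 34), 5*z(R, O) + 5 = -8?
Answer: -1190350340/1805259 ≈ -659.38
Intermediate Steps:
z(R, O) = -13/5 (z(R, O) = -1 + (1/5)*(-8) = -1 - 8/5 = -13/5)
l(v, V) = 11996/183 + v - V/366 (l(v, V) = (66 + v) + (164 + V)/(-366) = (66 + v) + (164 + V)*(-1/366) = (66 + v) + (-82/183 - V/366) = 11996/183 + v - V/366)
1951394/l(-3025, z(31, -56)) = 1951394/(11996/183 - 3025 - 1/366*(-13/5)) = 1951394/(11996/183 - 3025 + 13/1830) = 1951394/(-1805259/610) = 1951394*(-610/1805259) = -1190350340/1805259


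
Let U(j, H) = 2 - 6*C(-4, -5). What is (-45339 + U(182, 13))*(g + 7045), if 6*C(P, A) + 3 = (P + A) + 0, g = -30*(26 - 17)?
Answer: -307076875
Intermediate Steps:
g = -270 (g = -30*9 = -270)
C(P, A) = -½ + A/6 + P/6 (C(P, A) = -½ + ((P + A) + 0)/6 = -½ + ((A + P) + 0)/6 = -½ + (A + P)/6 = -½ + (A/6 + P/6) = -½ + A/6 + P/6)
U(j, H) = 14 (U(j, H) = 2 - 6*(-½ + (⅙)*(-5) + (⅙)*(-4)) = 2 - 6*(-½ - ⅚ - ⅔) = 2 - 6*(-2) = 2 + 12 = 14)
(-45339 + U(182, 13))*(g + 7045) = (-45339 + 14)*(-270 + 7045) = -45325*6775 = -307076875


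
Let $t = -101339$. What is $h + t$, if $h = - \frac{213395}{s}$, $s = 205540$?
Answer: $- \frac{4165886291}{41108} \approx -1.0134 \cdot 10^{5}$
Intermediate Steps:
$h = - \frac{42679}{41108}$ ($h = - \frac{213395}{205540} = \left(-213395\right) \frac{1}{205540} = - \frac{42679}{41108} \approx -1.0382$)
$h + t = - \frac{42679}{41108} - 101339 = - \frac{4165886291}{41108}$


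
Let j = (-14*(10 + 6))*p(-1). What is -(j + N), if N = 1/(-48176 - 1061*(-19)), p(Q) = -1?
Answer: -6275807/28017 ≈ -224.00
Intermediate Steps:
N = -1/28017 (N = 1/(-48176 + 20159) = 1/(-28017) = -1/28017 ≈ -3.5693e-5)
j = 224 (j = -14*(10 + 6)*(-1) = -14*16*(-1) = -224*(-1) = 224)
-(j + N) = -(224 - 1/28017) = -1*6275807/28017 = -6275807/28017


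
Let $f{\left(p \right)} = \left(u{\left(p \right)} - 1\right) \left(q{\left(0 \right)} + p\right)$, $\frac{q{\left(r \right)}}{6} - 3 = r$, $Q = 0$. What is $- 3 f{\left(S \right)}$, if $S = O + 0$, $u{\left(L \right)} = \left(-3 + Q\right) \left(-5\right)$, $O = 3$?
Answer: $-882$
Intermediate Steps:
$q{\left(r \right)} = 18 + 6 r$
$u{\left(L \right)} = 15$ ($u{\left(L \right)} = \left(-3 + 0\right) \left(-5\right) = \left(-3\right) \left(-5\right) = 15$)
$S = 3$ ($S = 3 + 0 = 3$)
$f{\left(p \right)} = 252 + 14 p$ ($f{\left(p \right)} = \left(15 - 1\right) \left(\left(18 + 6 \cdot 0\right) + p\right) = 14 \left(\left(18 + 0\right) + p\right) = 14 \left(18 + p\right) = 252 + 14 p$)
$- 3 f{\left(S \right)} = - 3 \left(252 + 14 \cdot 3\right) = - 3 \left(252 + 42\right) = \left(-3\right) 294 = -882$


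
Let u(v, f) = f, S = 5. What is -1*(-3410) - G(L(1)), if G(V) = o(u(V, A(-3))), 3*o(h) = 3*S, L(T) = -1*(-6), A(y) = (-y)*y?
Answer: 3405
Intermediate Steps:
A(y) = -y²
L(T) = 6
o(h) = 5 (o(h) = (3*5)/3 = (⅓)*15 = 5)
G(V) = 5
-1*(-3410) - G(L(1)) = -1*(-3410) - 1*5 = 3410 - 5 = 3405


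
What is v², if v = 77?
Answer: 5929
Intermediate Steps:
v² = 77² = 5929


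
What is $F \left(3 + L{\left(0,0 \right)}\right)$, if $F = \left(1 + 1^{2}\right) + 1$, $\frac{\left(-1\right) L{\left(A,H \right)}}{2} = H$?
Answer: $9$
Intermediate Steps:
$L{\left(A,H \right)} = - 2 H$
$F = 3$ ($F = \left(1 + 1\right) + 1 = 2 + 1 = 3$)
$F \left(3 + L{\left(0,0 \right)}\right) = 3 \left(3 - 0\right) = 3 \left(3 + 0\right) = 3 \cdot 3 = 9$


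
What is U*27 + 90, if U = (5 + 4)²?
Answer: 2277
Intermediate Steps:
U = 81 (U = 9² = 81)
U*27 + 90 = 81*27 + 90 = 2187 + 90 = 2277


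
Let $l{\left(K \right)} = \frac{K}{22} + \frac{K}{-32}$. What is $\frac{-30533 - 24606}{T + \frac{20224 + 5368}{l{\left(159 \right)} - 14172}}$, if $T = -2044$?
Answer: $\frac{39288498873}{1457709620} \approx 26.952$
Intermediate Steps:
$l{\left(K \right)} = \frac{5 K}{352}$ ($l{\left(K \right)} = K \frac{1}{22} + K \left(- \frac{1}{32}\right) = \frac{K}{22} - \frac{K}{32} = \frac{5 K}{352}$)
$\frac{-30533 - 24606}{T + \frac{20224 + 5368}{l{\left(159 \right)} - 14172}} = \frac{-30533 - 24606}{-2044 + \frac{20224 + 5368}{\frac{5}{352} \cdot 159 - 14172}} = - \frac{55139}{-2044 + \frac{25592}{\frac{795}{352} - 14172}} = - \frac{55139}{-2044 + \frac{25592}{- \frac{4987749}{352}}} = - \frac{55139}{-2044 + 25592 \left(- \frac{352}{4987749}\right)} = - \frac{55139}{-2044 - \frac{9008384}{4987749}} = - \frac{55139}{- \frac{10203967340}{4987749}} = \left(-55139\right) \left(- \frac{4987749}{10203967340}\right) = \frac{39288498873}{1457709620}$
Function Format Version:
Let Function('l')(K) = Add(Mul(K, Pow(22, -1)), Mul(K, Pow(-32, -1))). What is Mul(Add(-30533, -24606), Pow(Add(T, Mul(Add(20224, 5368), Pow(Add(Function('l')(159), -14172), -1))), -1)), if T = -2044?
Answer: Rational(39288498873, 1457709620) ≈ 26.952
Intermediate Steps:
Function('l')(K) = Mul(Rational(5, 352), K) (Function('l')(K) = Add(Mul(K, Rational(1, 22)), Mul(K, Rational(-1, 32))) = Add(Mul(Rational(1, 22), K), Mul(Rational(-1, 32), K)) = Mul(Rational(5, 352), K))
Mul(Add(-30533, -24606), Pow(Add(T, Mul(Add(20224, 5368), Pow(Add(Function('l')(159), -14172), -1))), -1)) = Mul(Add(-30533, -24606), Pow(Add(-2044, Mul(Add(20224, 5368), Pow(Add(Mul(Rational(5, 352), 159), -14172), -1))), -1)) = Mul(-55139, Pow(Add(-2044, Mul(25592, Pow(Add(Rational(795, 352), -14172), -1))), -1)) = Mul(-55139, Pow(Add(-2044, Mul(25592, Pow(Rational(-4987749, 352), -1))), -1)) = Mul(-55139, Pow(Add(-2044, Mul(25592, Rational(-352, 4987749))), -1)) = Mul(-55139, Pow(Add(-2044, Rational(-9008384, 4987749)), -1)) = Mul(-55139, Pow(Rational(-10203967340, 4987749), -1)) = Mul(-55139, Rational(-4987749, 10203967340)) = Rational(39288498873, 1457709620)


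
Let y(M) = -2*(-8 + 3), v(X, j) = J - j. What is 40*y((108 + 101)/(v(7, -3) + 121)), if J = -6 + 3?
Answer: 400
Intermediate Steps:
J = -3
v(X, j) = -3 - j
y(M) = 10 (y(M) = -2*(-5) = 10)
40*y((108 + 101)/(v(7, -3) + 121)) = 40*10 = 400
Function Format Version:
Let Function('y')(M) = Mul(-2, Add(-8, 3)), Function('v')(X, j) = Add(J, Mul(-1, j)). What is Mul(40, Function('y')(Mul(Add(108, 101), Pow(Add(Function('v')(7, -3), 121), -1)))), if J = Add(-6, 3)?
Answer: 400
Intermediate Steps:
J = -3
Function('v')(X, j) = Add(-3, Mul(-1, j))
Function('y')(M) = 10 (Function('y')(M) = Mul(-2, -5) = 10)
Mul(40, Function('y')(Mul(Add(108, 101), Pow(Add(Function('v')(7, -3), 121), -1)))) = Mul(40, 10) = 400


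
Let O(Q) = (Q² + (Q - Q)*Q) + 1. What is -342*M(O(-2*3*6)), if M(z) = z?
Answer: -443574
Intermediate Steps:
O(Q) = 1 + Q² (O(Q) = (Q² + 0*Q) + 1 = (Q² + 0) + 1 = Q² + 1 = 1 + Q²)
-342*M(O(-2*3*6)) = -342*(1 + (-2*3*6)²) = -342*(1 + (-6*6)²) = -342*(1 + (-36)²) = -342*(1 + 1296) = -342*1297 = -443574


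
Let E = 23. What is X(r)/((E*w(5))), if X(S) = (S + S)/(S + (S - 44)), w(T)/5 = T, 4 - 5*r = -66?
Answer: -7/2300 ≈ -0.0030435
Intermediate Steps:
r = 14 (r = ⅘ - ⅕*(-66) = ⅘ + 66/5 = 14)
w(T) = 5*T
X(S) = 2*S/(-44 + 2*S) (X(S) = (2*S)/(S + (-44 + S)) = (2*S)/(-44 + 2*S) = 2*S/(-44 + 2*S))
X(r)/((E*w(5))) = (14/(-22 + 14))/((23*(5*5))) = (14/(-8))/((23*25)) = (14*(-⅛))/575 = -7/4*1/575 = -7/2300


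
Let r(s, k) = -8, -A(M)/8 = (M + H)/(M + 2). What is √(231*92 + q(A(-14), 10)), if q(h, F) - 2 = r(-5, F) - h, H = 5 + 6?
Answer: 16*√83 ≈ 145.77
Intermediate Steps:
H = 11
A(M) = -8*(11 + M)/(2 + M) (A(M) = -8*(M + 11)/(M + 2) = -8*(11 + M)/(2 + M))
q(h, F) = -6 - h (q(h, F) = 2 + (-8 - h) = -6 - h)
√(231*92 + q(A(-14), 10)) = √(231*92 + (-6 - 8*(-11 - 1*(-14))/(2 - 14))) = √(21252 + (-6 - 8*(-11 + 14)/(-12))) = √(21252 + (-6 - 8*(-1)*3/12)) = √(21252 + (-6 - 1*(-2))) = √(21252 + (-6 + 2)) = √(21252 - 4) = √21248 = 16*√83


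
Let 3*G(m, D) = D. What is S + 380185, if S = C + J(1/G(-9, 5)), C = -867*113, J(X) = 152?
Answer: 282366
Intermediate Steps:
G(m, D) = D/3
C = -97971
S = -97819 (S = -97971 + 152 = -97819)
S + 380185 = -97819 + 380185 = 282366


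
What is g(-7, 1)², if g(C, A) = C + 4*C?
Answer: 1225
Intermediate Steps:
g(C, A) = 5*C
g(-7, 1)² = (5*(-7))² = (-35)² = 1225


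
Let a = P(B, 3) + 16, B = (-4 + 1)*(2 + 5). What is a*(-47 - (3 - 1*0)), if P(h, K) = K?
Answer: -950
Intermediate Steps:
B = -21 (B = -3*7 = -21)
a = 19 (a = 3 + 16 = 19)
a*(-47 - (3 - 1*0)) = 19*(-47 - (3 - 1*0)) = 19*(-47 - (3 + 0)) = 19*(-47 - 1*3) = 19*(-47 - 3) = 19*(-50) = -950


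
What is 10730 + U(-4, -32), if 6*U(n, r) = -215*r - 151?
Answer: 23703/2 ≈ 11852.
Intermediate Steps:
U(n, r) = -151/6 - 215*r/6 (U(n, r) = (-215*r - 151)/6 = (-151 - 215*r)/6 = -151/6 - 215*r/6)
10730 + U(-4, -32) = 10730 + (-151/6 - 215/6*(-32)) = 10730 + (-151/6 + 3440/3) = 10730 + 2243/2 = 23703/2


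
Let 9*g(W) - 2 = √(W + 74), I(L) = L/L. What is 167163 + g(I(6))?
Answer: 1504469/9 + 5*√3/9 ≈ 1.6716e+5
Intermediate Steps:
I(L) = 1
g(W) = 2/9 + √(74 + W)/9 (g(W) = 2/9 + √(W + 74)/9 = 2/9 + √(74 + W)/9)
167163 + g(I(6)) = 167163 + (2/9 + √(74 + 1)/9) = 167163 + (2/9 + √75/9) = 167163 + (2/9 + (5*√3)/9) = 167163 + (2/9 + 5*√3/9) = 1504469/9 + 5*√3/9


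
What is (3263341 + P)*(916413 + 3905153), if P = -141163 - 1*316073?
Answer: 13529820460430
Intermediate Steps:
P = -457236 (P = -141163 - 316073 = -457236)
(3263341 + P)*(916413 + 3905153) = (3263341 - 457236)*(916413 + 3905153) = 2806105*4821566 = 13529820460430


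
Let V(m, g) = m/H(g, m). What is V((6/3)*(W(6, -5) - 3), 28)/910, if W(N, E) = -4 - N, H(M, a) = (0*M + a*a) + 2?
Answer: -1/23730 ≈ -4.2141e-5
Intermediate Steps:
H(M, a) = 2 + a**2 (H(M, a) = (0 + a**2) + 2 = a**2 + 2 = 2 + a**2)
V(m, g) = m/(2 + m**2)
V((6/3)*(W(6, -5) - 3), 28)/910 = (((6/3)*((-4 - 1*6) - 3))/(2 + ((6/3)*((-4 - 1*6) - 3))**2))/910 = (((6*(1/3))*((-4 - 6) - 3))/(2 + ((6*(1/3))*((-4 - 6) - 3))**2))*(1/910) = ((2*(-10 - 3))/(2 + (2*(-10 - 3))**2))*(1/910) = ((2*(-13))/(2 + (2*(-13))**2))*(1/910) = -26/(2 + (-26)**2)*(1/910) = -26/(2 + 676)*(1/910) = -26/678*(1/910) = -26*1/678*(1/910) = -13/339*1/910 = -1/23730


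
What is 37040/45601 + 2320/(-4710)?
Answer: 6866408/21478071 ≈ 0.31969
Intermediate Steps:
37040/45601 + 2320/(-4710) = 37040*(1/45601) + 2320*(-1/4710) = 37040/45601 - 232/471 = 6866408/21478071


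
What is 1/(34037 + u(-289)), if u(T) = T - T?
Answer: 1/34037 ≈ 2.9380e-5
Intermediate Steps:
u(T) = 0
1/(34037 + u(-289)) = 1/(34037 + 0) = 1/34037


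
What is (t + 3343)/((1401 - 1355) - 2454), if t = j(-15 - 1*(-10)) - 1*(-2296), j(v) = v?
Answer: -2817/1204 ≈ -2.3397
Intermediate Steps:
t = 2291 (t = (-15 - 1*(-10)) - 1*(-2296) = (-15 + 10) + 2296 = -5 + 2296 = 2291)
(t + 3343)/((1401 - 1355) - 2454) = (2291 + 3343)/((1401 - 1355) - 2454) = 5634/(46 - 2454) = 5634/(-2408) = 5634*(-1/2408) = -2817/1204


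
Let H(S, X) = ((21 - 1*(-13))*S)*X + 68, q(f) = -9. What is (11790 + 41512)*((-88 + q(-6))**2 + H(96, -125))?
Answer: -21242072946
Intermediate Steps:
H(S, X) = 68 + 34*S*X (H(S, X) = ((21 + 13)*S)*X + 68 = (34*S)*X + 68 = 34*S*X + 68 = 68 + 34*S*X)
(11790 + 41512)*((-88 + q(-6))**2 + H(96, -125)) = (11790 + 41512)*((-88 - 9)**2 + (68 + 34*96*(-125))) = 53302*((-97)**2 + (68 - 408000)) = 53302*(9409 - 407932) = 53302*(-398523) = -21242072946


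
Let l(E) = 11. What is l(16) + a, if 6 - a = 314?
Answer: -297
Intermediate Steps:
a = -308 (a = 6 - 1*314 = 6 - 314 = -308)
l(16) + a = 11 - 308 = -297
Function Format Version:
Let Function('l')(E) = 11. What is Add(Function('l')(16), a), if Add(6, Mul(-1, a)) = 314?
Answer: -297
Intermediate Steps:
a = -308 (a = Add(6, Mul(-1, 314)) = Add(6, -314) = -308)
Add(Function('l')(16), a) = Add(11, -308) = -297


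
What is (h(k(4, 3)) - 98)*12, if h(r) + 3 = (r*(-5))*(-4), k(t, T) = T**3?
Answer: 5268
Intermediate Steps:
h(r) = -3 + 20*r (h(r) = -3 + (r*(-5))*(-4) = -3 - 5*r*(-4) = -3 + 20*r)
(h(k(4, 3)) - 98)*12 = ((-3 + 20*3**3) - 98)*12 = ((-3 + 20*27) - 98)*12 = ((-3 + 540) - 98)*12 = (537 - 98)*12 = 439*12 = 5268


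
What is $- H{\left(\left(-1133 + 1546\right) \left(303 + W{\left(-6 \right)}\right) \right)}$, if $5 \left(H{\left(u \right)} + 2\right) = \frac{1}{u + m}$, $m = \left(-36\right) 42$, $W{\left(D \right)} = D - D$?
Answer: $\frac{1236269}{618135} \approx 2.0$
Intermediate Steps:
$W{\left(D \right)} = 0$
$m = -1512$
$H{\left(u \right)} = -2 + \frac{1}{5 \left(-1512 + u\right)}$ ($H{\left(u \right)} = -2 + \frac{1}{5 \left(u - 1512\right)} = -2 + \frac{1}{5 \left(-1512 + u\right)}$)
$- H{\left(\left(-1133 + 1546\right) \left(303 + W{\left(-6 \right)}\right) \right)} = - \frac{15121 - 10 \left(-1133 + 1546\right) \left(303 + 0\right)}{5 \left(-1512 + \left(-1133 + 1546\right) \left(303 + 0\right)\right)} = - \frac{15121 - 10 \cdot 413 \cdot 303}{5 \left(-1512 + 413 \cdot 303\right)} = - \frac{15121 - 1251390}{5 \left(-1512 + 125139\right)} = - \frac{15121 - 1251390}{5 \cdot 123627} = - \frac{-1236269}{5 \cdot 123627} = \left(-1\right) \left(- \frac{1236269}{618135}\right) = \frac{1236269}{618135}$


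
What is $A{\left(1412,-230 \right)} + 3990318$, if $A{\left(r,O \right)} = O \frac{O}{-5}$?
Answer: $3979738$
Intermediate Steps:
$A{\left(r,O \right)} = - \frac{O^{2}}{5}$ ($A{\left(r,O \right)} = O O \left(- \frac{1}{5}\right) = O \left(- \frac{O}{5}\right) = - \frac{O^{2}}{5}$)
$A{\left(1412,-230 \right)} + 3990318 = - \frac{\left(-230\right)^{2}}{5} + 3990318 = \left(- \frac{1}{5}\right) 52900 + 3990318 = -10580 + 3990318 = 3979738$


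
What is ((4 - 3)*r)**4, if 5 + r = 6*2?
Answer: 2401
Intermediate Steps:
r = 7 (r = -5 + 6*2 = -5 + 12 = 7)
((4 - 3)*r)**4 = ((4 - 3)*7)**4 = (1*7)**4 = 7**4 = 2401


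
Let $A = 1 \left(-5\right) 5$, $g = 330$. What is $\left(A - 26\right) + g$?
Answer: $279$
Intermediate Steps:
$A = -25$ ($A = \left(-5\right) 5 = -25$)
$\left(A - 26\right) + g = \left(-25 - 26\right) + 330 = -51 + 330 = 279$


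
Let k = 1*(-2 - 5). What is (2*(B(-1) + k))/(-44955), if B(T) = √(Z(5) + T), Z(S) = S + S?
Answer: 8/44955 ≈ 0.00017796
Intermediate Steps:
Z(S) = 2*S
k = -7 (k = 1*(-7) = -7)
B(T) = √(10 + T) (B(T) = √(2*5 + T) = √(10 + T))
(2*(B(-1) + k))/(-44955) = (2*(√(10 - 1) - 7))/(-44955) = (2*(√9 - 7))*(-1/44955) = (2*(3 - 7))*(-1/44955) = (2*(-4))*(-1/44955) = -8*(-1/44955) = 8/44955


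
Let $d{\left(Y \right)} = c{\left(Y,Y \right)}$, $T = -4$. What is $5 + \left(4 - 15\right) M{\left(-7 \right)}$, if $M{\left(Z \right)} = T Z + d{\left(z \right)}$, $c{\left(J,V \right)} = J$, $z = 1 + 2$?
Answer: $-336$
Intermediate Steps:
$z = 3$
$d{\left(Y \right)} = Y$
$M{\left(Z \right)} = 3 - 4 Z$ ($M{\left(Z \right)} = - 4 Z + 3 = 3 - 4 Z$)
$5 + \left(4 - 15\right) M{\left(-7 \right)} = 5 + \left(4 - 15\right) \left(3 - -28\right) = 5 + \left(4 - 15\right) \left(3 + 28\right) = 5 - 341 = -336$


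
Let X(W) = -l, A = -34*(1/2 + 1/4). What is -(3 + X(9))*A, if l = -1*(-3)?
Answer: 0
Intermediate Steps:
A = -51/2 (A = -34*(1*(½) + 1*(¼)) = -34*(½ + ¼) = -34*¾ = -51/2 ≈ -25.500)
l = 3
X(W) = -3 (X(W) = -1*3 = -3)
-(3 + X(9))*A = -(3 - 3)*(-51)/2 = -0*(-51)/2 = -1*0 = 0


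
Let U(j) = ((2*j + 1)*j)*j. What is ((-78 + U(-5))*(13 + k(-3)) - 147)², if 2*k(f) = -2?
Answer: 14311089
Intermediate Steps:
k(f) = -1 (k(f) = (½)*(-2) = -1)
U(j) = j²*(1 + 2*j) (U(j) = ((1 + 2*j)*j)*j = (j*(1 + 2*j))*j = j²*(1 + 2*j))
((-78 + U(-5))*(13 + k(-3)) - 147)² = ((-78 + (-5)²*(1 + 2*(-5)))*(13 - 1) - 147)² = ((-78 + 25*(1 - 10))*12 - 147)² = ((-78 + 25*(-9))*12 - 147)² = ((-78 - 225)*12 - 147)² = (-303*12 - 147)² = (-3636 - 147)² = (-3783)² = 14311089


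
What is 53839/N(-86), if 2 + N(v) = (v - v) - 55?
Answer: -53839/57 ≈ -944.54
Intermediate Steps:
N(v) = -57 (N(v) = -2 + ((v - v) - 55) = -2 + (0 - 55) = -2 - 55 = -57)
53839/N(-86) = 53839/(-57) = 53839*(-1/57) = -53839/57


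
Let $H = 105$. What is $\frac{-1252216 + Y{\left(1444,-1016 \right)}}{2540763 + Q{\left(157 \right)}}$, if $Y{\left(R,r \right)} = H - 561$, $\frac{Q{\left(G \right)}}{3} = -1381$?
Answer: $- \frac{313168}{634155} \approx -0.49383$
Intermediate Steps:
$Q{\left(G \right)} = -4143$ ($Q{\left(G \right)} = 3 \left(-1381\right) = -4143$)
$Y{\left(R,r \right)} = -456$ ($Y{\left(R,r \right)} = 105 - 561 = -456$)
$\frac{-1252216 + Y{\left(1444,-1016 \right)}}{2540763 + Q{\left(157 \right)}} = \frac{-1252216 - 456}{2540763 - 4143} = - \frac{1252672}{2536620} = \left(-1252672\right) \frac{1}{2536620} = - \frac{313168}{634155}$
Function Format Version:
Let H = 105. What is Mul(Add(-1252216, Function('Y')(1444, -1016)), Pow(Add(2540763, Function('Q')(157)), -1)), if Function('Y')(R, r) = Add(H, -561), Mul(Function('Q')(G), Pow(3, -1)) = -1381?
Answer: Rational(-313168, 634155) ≈ -0.49383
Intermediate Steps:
Function('Q')(G) = -4143 (Function('Q')(G) = Mul(3, -1381) = -4143)
Function('Y')(R, r) = -456 (Function('Y')(R, r) = Add(105, -561) = -456)
Mul(Add(-1252216, Function('Y')(1444, -1016)), Pow(Add(2540763, Function('Q')(157)), -1)) = Mul(Add(-1252216, -456), Pow(Add(2540763, -4143), -1)) = Mul(-1252672, Pow(2536620, -1)) = Mul(-1252672, Rational(1, 2536620)) = Rational(-313168, 634155)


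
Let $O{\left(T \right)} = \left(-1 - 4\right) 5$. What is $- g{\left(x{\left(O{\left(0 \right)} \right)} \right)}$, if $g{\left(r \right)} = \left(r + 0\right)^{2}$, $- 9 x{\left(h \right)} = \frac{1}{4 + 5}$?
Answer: $- \frac{1}{6561} \approx -0.00015242$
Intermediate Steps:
$O{\left(T \right)} = -25$ ($O{\left(T \right)} = \left(-5\right) 5 = -25$)
$x{\left(h \right)} = - \frac{1}{81}$ ($x{\left(h \right)} = - \frac{1}{9 \left(4 + 5\right)} = - \frac{1}{9 \cdot 9} = \left(- \frac{1}{9}\right) \frac{1}{9} = - \frac{1}{81}$)
$g{\left(r \right)} = r^{2}$
$- g{\left(x{\left(O{\left(0 \right)} \right)} \right)} = - \left(- \frac{1}{81}\right)^{2} = \left(-1\right) \frac{1}{6561} = - \frac{1}{6561}$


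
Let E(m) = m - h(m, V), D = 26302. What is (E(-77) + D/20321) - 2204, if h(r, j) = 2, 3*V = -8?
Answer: -46366541/20321 ≈ -2281.7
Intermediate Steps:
V = -8/3 (V = (⅓)*(-8) = -8/3 ≈ -2.6667)
E(m) = -2 + m (E(m) = m - 1*2 = m - 2 = -2 + m)
(E(-77) + D/20321) - 2204 = ((-2 - 77) + 26302/20321) - 2204 = (-79 + 26302*(1/20321)) - 2204 = (-79 + 26302/20321) - 2204 = -1579057/20321 - 2204 = -46366541/20321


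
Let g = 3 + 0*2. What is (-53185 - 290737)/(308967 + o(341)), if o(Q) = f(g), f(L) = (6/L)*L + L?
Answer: -171961/154488 ≈ -1.1131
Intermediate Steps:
g = 3 (g = 3 + 0 = 3)
f(L) = 6 + L
o(Q) = 9 (o(Q) = 6 + 3 = 9)
(-53185 - 290737)/(308967 + o(341)) = (-53185 - 290737)/(308967 + 9) = -343922/308976 = -343922*1/308976 = -171961/154488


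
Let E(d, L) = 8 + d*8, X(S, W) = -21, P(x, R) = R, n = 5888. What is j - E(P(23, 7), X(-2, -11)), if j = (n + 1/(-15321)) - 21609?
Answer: -241841986/15321 ≈ -15785.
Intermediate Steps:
E(d, L) = 8 + 8*d
j = -240861442/15321 (j = (5888 + 1/(-15321)) - 21609 = (5888 - 1/15321) - 21609 = 90210047/15321 - 21609 = -240861442/15321 ≈ -15721.)
j - E(P(23, 7), X(-2, -11)) = -240861442/15321 - (8 + 8*7) = -240861442/15321 - (8 + 56) = -240861442/15321 - 1*64 = -240861442/15321 - 64 = -241841986/15321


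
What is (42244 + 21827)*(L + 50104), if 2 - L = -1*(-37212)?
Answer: 826131474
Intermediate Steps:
L = -37210 (L = 2 - (-1)*(-37212) = 2 - 1*37212 = 2 - 37212 = -37210)
(42244 + 21827)*(L + 50104) = (42244 + 21827)*(-37210 + 50104) = 64071*12894 = 826131474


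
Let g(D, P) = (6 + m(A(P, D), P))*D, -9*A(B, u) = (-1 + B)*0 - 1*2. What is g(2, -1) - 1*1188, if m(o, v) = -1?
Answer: -1178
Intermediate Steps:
A(B, u) = 2/9 (A(B, u) = -((-1 + B)*0 - 1*2)/9 = -(0 - 2)/9 = -⅑*(-2) = 2/9)
g(D, P) = 5*D (g(D, P) = (6 - 1)*D = 5*D)
g(2, -1) - 1*1188 = 5*2 - 1*1188 = 10 - 1188 = -1178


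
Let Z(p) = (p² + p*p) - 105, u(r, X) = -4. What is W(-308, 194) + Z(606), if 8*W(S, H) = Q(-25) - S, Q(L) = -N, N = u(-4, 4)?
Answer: 734406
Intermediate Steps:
N = -4
Z(p) = -105 + 2*p² (Z(p) = (p² + p²) - 105 = 2*p² - 105 = -105 + 2*p²)
Q(L) = 4 (Q(L) = -1*(-4) = 4)
W(S, H) = ½ - S/8 (W(S, H) = (4 - S)/8 = ½ - S/8)
W(-308, 194) + Z(606) = (½ - ⅛*(-308)) + (-105 + 2*606²) = (½ + 77/2) + (-105 + 2*367236) = 39 + (-105 + 734472) = 39 + 734367 = 734406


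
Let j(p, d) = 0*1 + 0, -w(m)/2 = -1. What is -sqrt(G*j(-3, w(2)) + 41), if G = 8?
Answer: -sqrt(41) ≈ -6.4031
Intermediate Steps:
w(m) = 2 (w(m) = -2*(-1) = 2)
j(p, d) = 0 (j(p, d) = 0 + 0 = 0)
-sqrt(G*j(-3, w(2)) + 41) = -sqrt(8*0 + 41) = -sqrt(0 + 41) = -sqrt(41)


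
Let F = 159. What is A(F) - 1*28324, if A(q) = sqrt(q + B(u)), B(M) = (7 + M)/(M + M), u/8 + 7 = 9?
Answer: -28324 + sqrt(10222)/8 ≈ -28311.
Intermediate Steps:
u = 16 (u = -56 + 8*9 = -56 + 72 = 16)
B(M) = (7 + M)/(2*M) (B(M) = (7 + M)/((2*M)) = (7 + M)*(1/(2*M)) = (7 + M)/(2*M))
A(q) = sqrt(23/32 + q) (A(q) = sqrt(q + (1/2)*(7 + 16)/16) = sqrt(q + (1/2)*(1/16)*23) = sqrt(q + 23/32) = sqrt(23/32 + q))
A(F) - 1*28324 = sqrt(46 + 64*159)/8 - 1*28324 = sqrt(46 + 10176)/8 - 28324 = sqrt(10222)/8 - 28324 = -28324 + sqrt(10222)/8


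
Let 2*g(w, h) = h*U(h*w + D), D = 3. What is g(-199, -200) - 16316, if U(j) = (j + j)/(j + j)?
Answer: -16416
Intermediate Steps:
U(j) = 1 (U(j) = (2*j)/((2*j)) = (2*j)*(1/(2*j)) = 1)
g(w, h) = h/2 (g(w, h) = (h*1)/2 = h/2)
g(-199, -200) - 16316 = (½)*(-200) - 16316 = -100 - 16316 = -16416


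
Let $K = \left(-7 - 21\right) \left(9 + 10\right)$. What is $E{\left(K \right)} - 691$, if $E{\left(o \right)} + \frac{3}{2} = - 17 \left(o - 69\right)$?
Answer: $\frac{19049}{2} \approx 9524.5$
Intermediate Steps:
$K = -532$ ($K = \left(-28\right) 19 = -532$)
$E{\left(o \right)} = \frac{2343}{2} - 17 o$ ($E{\left(o \right)} = - \frac{3}{2} - 17 \left(o - 69\right) = - \frac{3}{2} - 17 \left(-69 + o\right) = - \frac{3}{2} - \left(-1173 + 17 o\right) = \frac{2343}{2} - 17 o$)
$E{\left(K \right)} - 691 = \left(\frac{2343}{2} - -9044\right) - 691 = \left(\frac{2343}{2} + 9044\right) - 691 = \frac{20431}{2} - 691 = \frac{19049}{2}$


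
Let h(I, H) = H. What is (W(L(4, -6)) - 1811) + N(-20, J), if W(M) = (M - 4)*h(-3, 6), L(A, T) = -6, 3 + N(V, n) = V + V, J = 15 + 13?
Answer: -1914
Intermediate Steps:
J = 28
N(V, n) = -3 + 2*V (N(V, n) = -3 + (V + V) = -3 + 2*V)
W(M) = -24 + 6*M (W(M) = (M - 4)*6 = (-4 + M)*6 = -24 + 6*M)
(W(L(4, -6)) - 1811) + N(-20, J) = ((-24 + 6*(-6)) - 1811) + (-3 + 2*(-20)) = ((-24 - 36) - 1811) + (-3 - 40) = (-60 - 1811) - 43 = -1871 - 43 = -1914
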